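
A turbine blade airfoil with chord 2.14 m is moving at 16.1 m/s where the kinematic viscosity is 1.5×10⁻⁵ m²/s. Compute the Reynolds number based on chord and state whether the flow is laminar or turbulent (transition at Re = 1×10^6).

Re = v·c/ν = 16.1 × 2.14 / (1.5×10⁻⁵) = 2.3×10^6
Since 2.3×10^6 > 1×10^6, the flow is turbulent.

Re = 2.3×10^6 (turbulent)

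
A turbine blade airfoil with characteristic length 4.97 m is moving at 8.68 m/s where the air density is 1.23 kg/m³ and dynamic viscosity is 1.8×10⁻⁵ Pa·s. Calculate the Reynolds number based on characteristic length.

Re = ρ·v·c/μ = 1.23 × 8.68 × 4.97 / (1.8×10⁻⁵) = 2.95×10^6

Re = 2.95×10^6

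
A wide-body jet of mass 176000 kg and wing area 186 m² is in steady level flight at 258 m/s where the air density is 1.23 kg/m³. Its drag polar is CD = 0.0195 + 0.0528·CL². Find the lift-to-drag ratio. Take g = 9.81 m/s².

Weight W = mg = 176000 × 9.81 = 1.7266×10^6 N; in level flight L = W.
q = ½ρv² = ½ × 1.23 × 258² = 40940 Pa.
CL = W/(q·S) = 1.7266×10^6 / (40940 × 186) = 0.2268.
CD = 0.0195 + 0.0528 × 0.2268² = 0.02221.
L/D = CL/CD = 0.2268 / 0.02221 = 10.2

L/D = 10.2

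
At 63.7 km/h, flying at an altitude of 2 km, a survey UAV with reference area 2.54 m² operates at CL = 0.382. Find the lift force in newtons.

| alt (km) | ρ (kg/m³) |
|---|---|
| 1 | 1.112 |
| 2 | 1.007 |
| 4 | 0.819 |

L = 153 N

At 2 km, from the table: ρ = 1.007 kg/m³.
Convert speed: v = 63.7 km/h ÷ 3.6 = 17.69 m/s.
Dynamic pressure q = ½ρv² = ½ × 1.007 × 17.69² = 157.6 Pa.
L = q·S·CL = 157.6 × 2.54 × 0.382 = 153 N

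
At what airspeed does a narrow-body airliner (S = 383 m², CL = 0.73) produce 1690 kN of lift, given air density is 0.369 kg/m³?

v = 181 m/s

L = ½ρv²S·CL ⇒ v = √(2L/(ρ·S·CL))
v = √(2 × 1.69×10^6 / (0.369 × 383 × 0.73)) = √32760 = 181 m/s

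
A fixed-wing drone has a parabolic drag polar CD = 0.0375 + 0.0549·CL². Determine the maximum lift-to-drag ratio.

(L/D)max = 11

For CD = CD0 + K·CL², (L/D)max occurs at CL* = √(CD0/K) and equals 1/(2√(K·CD0)).
(L/D)max = 1/(2√(0.0549 × 0.0375)) = 1/(2 × 0.04537) = 11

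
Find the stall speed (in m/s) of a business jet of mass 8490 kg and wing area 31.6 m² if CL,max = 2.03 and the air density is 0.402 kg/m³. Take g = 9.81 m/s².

V_stall = 80.4 m/s

At stall, lift equals weight: L = W = m·g = 8490 × 9.81 = 83290 N.
From L = ½ρV²S·CL,max = W: V_stall = √(2W/(ρSCL,max)) = √(2·83290/(0.402·31.6·2.03))
V_stall = √6459 = 80.4 m/s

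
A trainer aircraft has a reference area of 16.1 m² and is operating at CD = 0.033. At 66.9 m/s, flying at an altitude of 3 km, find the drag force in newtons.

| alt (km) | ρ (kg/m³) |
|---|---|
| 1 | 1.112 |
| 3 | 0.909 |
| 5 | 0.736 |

D = 1080 N

At 3 km, from the table: ρ = 0.909 kg/m³.
Dynamic pressure q = ½ρv² = ½ × 0.909 × 66.9² = 2034 Pa.
D = q·S·CD = 2034 × 16.1 × 0.033 = 1080 N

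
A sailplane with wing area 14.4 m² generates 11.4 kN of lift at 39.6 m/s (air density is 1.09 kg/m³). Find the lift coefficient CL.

CL = 0.926

From L = ½ρv²S·CL, rearranging gives CL = 2L/(ρv²S).
CL = 2 × 11400 / (1.09 × 39.6² × 14.4) = 0.926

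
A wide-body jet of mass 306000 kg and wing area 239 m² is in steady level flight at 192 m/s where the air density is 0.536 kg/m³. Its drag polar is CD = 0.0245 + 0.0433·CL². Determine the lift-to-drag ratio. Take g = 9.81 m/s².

Weight W = mg = 306000 × 9.81 = 3.0019×10^6 N; in level flight L = W.
q = ½ρv² = ½ × 0.536 × 192² = 9880 Pa.
Required CL = L/(qS) = 3.0019×10^6/(9880·239) = 1.271.
CD = 0.0245 + 0.0433 × 1.271² = 0.09448.
L/D = CL/CD = 1.271 / 0.09448 = 13.5

L/D = 13.5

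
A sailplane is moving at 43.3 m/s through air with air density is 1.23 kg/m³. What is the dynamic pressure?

q = 1150 Pa

q = ½ρv² = ½ × 1.23 × 43.3² = 1150 Pa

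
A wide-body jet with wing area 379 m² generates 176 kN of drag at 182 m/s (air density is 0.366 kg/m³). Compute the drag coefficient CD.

From D = ½ρv²S·CD, rearranging gives CD = 2D/(ρv²S).
CD = 2 × 1.76×10^5 / (0.366 × 182² × 379) = 0.0766

CD = 0.0766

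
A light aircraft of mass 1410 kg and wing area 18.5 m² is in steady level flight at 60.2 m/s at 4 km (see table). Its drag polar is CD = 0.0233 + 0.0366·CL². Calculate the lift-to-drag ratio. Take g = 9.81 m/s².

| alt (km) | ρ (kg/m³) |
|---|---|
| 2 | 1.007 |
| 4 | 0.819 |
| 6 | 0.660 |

L/D = 15.5

At 4 km, from the table: ρ = 0.819 kg/m³.
Weight W = mg = 1410 × 9.81 = 13832 N; in level flight L = W.
q = ½ρv² = ½ × 0.819 × 60.2² = 1484 Pa.
CL = W/(q·S) = 13832 / (1484 × 18.5) = 0.5038.
CD = 0.0233 + 0.0366 × 0.5038² = 0.03259.
L/D = CL/CD = 0.5038 / 0.03259 = 15.5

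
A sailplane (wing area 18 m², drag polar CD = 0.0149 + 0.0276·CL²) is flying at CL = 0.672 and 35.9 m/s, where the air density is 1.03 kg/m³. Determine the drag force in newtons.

D = 327 N

CD = 0.0149 + 0.0276 × 0.672² = 0.02736
D = ½ρv²S·CD = ½ × 1.03 × 35.9² × 18 × 0.02736 = 327 N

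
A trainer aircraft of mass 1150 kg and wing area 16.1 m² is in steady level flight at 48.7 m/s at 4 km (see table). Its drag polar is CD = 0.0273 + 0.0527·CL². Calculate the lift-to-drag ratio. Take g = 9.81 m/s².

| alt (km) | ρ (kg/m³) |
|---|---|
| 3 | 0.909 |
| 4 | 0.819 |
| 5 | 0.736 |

At 4 km, from the table: ρ = 0.819 kg/m³.
In steady level flight, lift balances weight: W = mg = 1150 × 9.81 = 11282 N.
Dynamic pressure q = 0.5 × 0.819 × 48.7² = 971.2 Pa.
Required CL = L/(qS) = 11282/(971.2·16.1) = 0.7215.
CD = 0.0273 + 0.0527 × 0.7215² = 0.05473.
L/D = CL/CD = 0.7215 / 0.05473 = 13.2

L/D = 13.2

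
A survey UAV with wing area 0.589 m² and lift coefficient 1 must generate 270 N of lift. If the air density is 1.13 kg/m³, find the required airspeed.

L = ½ρv²S·CL ⇒ v = √(2L/(ρ·S·CL))
v = √(2 × 270 / (1.13 × 0.589 × 1)) = √811.3 = 28.5 m/s

v = 28.5 m/s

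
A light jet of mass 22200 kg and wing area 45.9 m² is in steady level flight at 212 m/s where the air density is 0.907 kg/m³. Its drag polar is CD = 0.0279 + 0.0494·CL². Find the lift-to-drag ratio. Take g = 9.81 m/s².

L/D = 7.61

In steady level flight, lift balances weight: W = mg = 22200 × 9.81 = 2.1778×10^5 N.
q = ½ρv² = ½ × 0.907 × 212² = 20380 Pa.
CL = W/(q·S) = 2.1778×10^5 / (20380 × 45.9) = 0.2328.
CD = 0.0279 + 0.0494 × 0.2328² = 0.03058.
L/D = CL/CD = 0.2328 / 0.03058 = 7.61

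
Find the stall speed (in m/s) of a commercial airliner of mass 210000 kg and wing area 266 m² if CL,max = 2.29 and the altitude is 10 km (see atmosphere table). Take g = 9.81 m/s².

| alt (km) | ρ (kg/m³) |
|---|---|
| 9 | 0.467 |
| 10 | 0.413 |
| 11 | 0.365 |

At 10 km, from the table: ρ = 0.413 kg/m³.
At stall, lift equals weight: L = W = m·g = 210000 × 9.81 = 2.06×10^6 N.
From L = ½ρV²S·CL,max = W: V_stall = √(2W/(ρSCL,max)) = √(2·2.06×10^6/(0.413·266·2.29))
V_stall = √16380 = 128 m/s

V_stall = 128 m/s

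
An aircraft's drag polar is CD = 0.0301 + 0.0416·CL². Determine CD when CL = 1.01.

CD = 0.0301 + 0.0416 × 1.01² = 0.0301 + 0.04244 = 0.0725

CD = 0.0725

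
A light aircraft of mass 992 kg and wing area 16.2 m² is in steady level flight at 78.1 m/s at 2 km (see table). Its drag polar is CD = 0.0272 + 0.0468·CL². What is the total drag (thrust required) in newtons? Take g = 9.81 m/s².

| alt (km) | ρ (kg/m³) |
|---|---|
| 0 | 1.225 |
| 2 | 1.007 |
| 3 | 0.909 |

At 2 km, from the table: ρ = 1.007 kg/m³.
Level flight ⇒ L = W = m·g = 992 × 9.81 = 9731.5 N.
q = ½ρv² = ½ × 1.007 × 78.1² = 3071 Pa.
CL = W/(q·S) = 9731.5 / (3071 × 16.2) = 0.1956.
CD = 0.0272 + 0.0468 × 0.1956² = 0.02899.
D = q·S·CD = 3071 × 16.2 × 0.02899 = 1442 N

D = 1440 N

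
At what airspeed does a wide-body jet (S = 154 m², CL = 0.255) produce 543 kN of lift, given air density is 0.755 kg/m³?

v = 191 m/s

L = ½ρv²S·CL ⇒ v = √(2L/(ρ·S·CL))
v = √(2 × 5.43×10^5 / (0.755 × 154 × 0.255)) = √36630 = 191 m/s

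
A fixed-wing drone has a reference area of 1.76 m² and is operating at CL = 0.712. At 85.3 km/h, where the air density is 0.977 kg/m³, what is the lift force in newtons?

L = 344 N

Convert speed: v = 85.3 km/h ÷ 3.6 = 23.69 m/s.
Dynamic pressure q = ½ρv² = ½ × 0.977 × 23.69² = 274.3 Pa.
L = q·S·CL = 274.3 × 1.76 × 0.712 = 344 N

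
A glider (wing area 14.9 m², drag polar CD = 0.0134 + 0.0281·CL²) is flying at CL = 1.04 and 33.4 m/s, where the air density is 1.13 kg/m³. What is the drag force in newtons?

CD = 0.0134 + 0.0281 × 1.04² = 0.04379
D = ½ρv²S·CD = ½ × 1.13 × 33.4² × 14.9 × 0.04379 = 411 N

D = 411 N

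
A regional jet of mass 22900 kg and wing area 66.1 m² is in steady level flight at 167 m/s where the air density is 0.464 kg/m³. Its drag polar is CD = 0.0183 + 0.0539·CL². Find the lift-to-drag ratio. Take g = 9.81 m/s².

In steady level flight, lift balances weight: W = mg = 22900 × 9.81 = 2.2465×10^5 N.
Dynamic pressure q = 0.5 × 0.464 × 167² = 6470 Pa.
CL = 2W/(ρv²S) = 2×2.2465×10^5/(0.464×167²×66.1) = 0.5253.
CD = 0.0183 + 0.0539 × 0.5253² = 0.03317.
L/D = CL/CD = 0.5253 / 0.03317 = 15.8

L/D = 15.8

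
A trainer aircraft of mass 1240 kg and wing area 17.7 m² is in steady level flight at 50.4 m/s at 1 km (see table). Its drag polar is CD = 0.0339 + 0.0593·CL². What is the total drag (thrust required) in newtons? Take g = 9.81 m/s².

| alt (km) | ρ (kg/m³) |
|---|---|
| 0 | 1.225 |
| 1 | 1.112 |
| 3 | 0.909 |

D = 1200 N

At 1 km, from the table: ρ = 1.112 kg/m³.
Level flight ⇒ L = W = m·g = 1240 × 9.81 = 12164 N.
q = ½ρv² = ½ × 1.112 × 50.4² = 1412 Pa.
Required CL = L/(qS) = 12164/(1412·17.7) = 0.4866.
CD = 0.0339 + 0.0593 × 0.4866² = 0.04794.
D = q·S·CD = 1412 × 17.7 × 0.04794 = 1198 N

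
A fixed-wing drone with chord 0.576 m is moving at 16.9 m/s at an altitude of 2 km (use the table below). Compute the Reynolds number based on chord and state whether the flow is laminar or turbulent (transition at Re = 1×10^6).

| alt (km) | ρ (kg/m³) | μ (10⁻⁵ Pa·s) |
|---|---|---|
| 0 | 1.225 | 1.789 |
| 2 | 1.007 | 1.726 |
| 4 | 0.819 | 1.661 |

Re = 5.68×10^5 (laminar)

At 2 km, from the table: ρ = 1.007 kg/m³, μ = 1.726×10⁻⁵ Pa·s.
Re = ρ·v·c/μ = 1.007 × 16.9 × 0.576 / (1.726×10⁻⁵) = 5.68×10^5
Since 5.68×10^5 < 1×10^6, the flow is laminar.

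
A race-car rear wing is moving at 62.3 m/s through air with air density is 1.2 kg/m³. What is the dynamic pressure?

q = 2330 Pa

q = ½ρv² = ½ × 1.2 × 62.3² = 2330 Pa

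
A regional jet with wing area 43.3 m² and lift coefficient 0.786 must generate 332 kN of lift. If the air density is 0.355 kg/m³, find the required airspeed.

L = ½ρv²S·CL ⇒ v = √(2L/(ρ·S·CL))
v = √(2 × 3.32×10^5 / (0.355 × 43.3 × 0.786)) = √54960 = 234 m/s

v = 234 m/s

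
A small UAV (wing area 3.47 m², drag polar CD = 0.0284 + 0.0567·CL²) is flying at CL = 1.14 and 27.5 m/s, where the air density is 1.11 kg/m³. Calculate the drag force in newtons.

D = 149 N

CD = 0.0284 + 0.0567 × 1.14² = 0.1021
D = ½ρv²S·CD = ½ × 1.11 × 27.5² × 3.47 × 0.1021 = 149 N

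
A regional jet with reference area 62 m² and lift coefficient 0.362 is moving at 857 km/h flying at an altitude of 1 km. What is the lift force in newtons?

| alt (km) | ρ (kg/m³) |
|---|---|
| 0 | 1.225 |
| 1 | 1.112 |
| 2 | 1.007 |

L = 7.07×10^5 N

At 1 km, from the table: ρ = 1.112 kg/m³.
Convert speed: v = 857 km/h ÷ 3.6 = 238.1 m/s.
Dynamic pressure q = ½ρv² = ½ × 1.112 × 238.1² = 31510 Pa.
L = q·S·CL = 31510 × 62 × 0.362 = 7.07×10^5 N ≈ 707 kN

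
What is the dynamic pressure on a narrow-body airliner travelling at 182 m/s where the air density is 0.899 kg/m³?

q = ½ρv² = ½ × 0.899 × 182² = 14900 Pa

q = 14900 Pa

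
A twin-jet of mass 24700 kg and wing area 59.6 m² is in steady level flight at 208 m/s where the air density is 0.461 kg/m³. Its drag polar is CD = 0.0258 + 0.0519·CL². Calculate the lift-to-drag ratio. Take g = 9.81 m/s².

Level flight ⇒ L = W = m·g = 24700 × 9.81 = 2.4231×10^5 N.
q = ½ρv² = ½ × 0.461 × 208² = 9972 Pa.
CL = W/(q·S) = 2.4231×10^5 / (9972 × 59.6) = 0.4077.
CD = 0.0258 + 0.0519 × 0.4077² = 0.03443.
L/D = CL/CD = 0.4077 / 0.03443 = 11.8

L/D = 11.8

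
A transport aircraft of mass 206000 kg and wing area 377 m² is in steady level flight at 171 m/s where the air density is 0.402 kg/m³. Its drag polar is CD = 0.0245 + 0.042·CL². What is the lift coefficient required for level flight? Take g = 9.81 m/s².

CL = 0.912

In steady level flight, lift balances weight: W = mg = 206000 × 9.81 = 2.0209×10^6 N.
q = ½ρv² = ½ × 0.402 × 171² = 5877 Pa.
CL = 2W/(ρv²S) = 2×2.0209×10^6/(0.402×171²×377) = 0.912.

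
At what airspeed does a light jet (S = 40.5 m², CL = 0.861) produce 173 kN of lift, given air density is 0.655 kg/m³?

v = 123 m/s

L = ½ρv²S·CL ⇒ v = √(2L/(ρ·S·CL))
v = √(2 × 1.73×10^5 / (0.655 × 40.5 × 0.861)) = √15150 = 123 m/s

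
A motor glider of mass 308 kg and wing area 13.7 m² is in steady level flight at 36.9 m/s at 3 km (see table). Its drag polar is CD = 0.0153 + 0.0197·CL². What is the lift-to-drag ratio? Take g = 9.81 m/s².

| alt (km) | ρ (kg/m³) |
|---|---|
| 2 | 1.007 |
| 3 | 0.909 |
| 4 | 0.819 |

L/D = 20

At 3 km, from the table: ρ = 0.909 kg/m³.
In steady level flight, lift balances weight: W = mg = 308 × 9.81 = 3021.5 N.
q = ½ρv² = ½ × 0.909 × 36.9² = 618.9 Pa.
Required CL = L/(qS) = 3021.5/(618.9·13.7) = 0.3564.
CD = 0.0153 + 0.0197 × 0.3564² = 0.0178.
L/D = CL/CD = 0.3564 / 0.0178 = 20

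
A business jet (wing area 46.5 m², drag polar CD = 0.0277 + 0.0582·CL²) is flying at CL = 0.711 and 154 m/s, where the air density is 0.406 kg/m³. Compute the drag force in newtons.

D = 12800 N

CD = 0.0277 + 0.0582 × 0.711² = 0.05712
D = ½ρv²S·CD = ½ × 0.406 × 154² × 46.5 × 0.05712 = 12800 N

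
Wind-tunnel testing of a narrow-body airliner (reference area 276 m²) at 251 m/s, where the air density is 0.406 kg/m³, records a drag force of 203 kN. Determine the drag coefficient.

From D = ½ρv²S·CD, rearranging gives CD = 2D/(ρv²S).
CD = 2 × 2.03×10^5 / (0.406 × 251² × 276) = 0.0575

CD = 0.0575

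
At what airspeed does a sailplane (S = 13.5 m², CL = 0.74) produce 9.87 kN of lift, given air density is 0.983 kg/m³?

L = ½ρv²S·CL ⇒ v = √(2L/(ρ·S·CL))
v = √(2 × 9870 / (0.983 × 13.5 × 0.74)) = √2010 = 44.8 m/s

v = 44.8 m/s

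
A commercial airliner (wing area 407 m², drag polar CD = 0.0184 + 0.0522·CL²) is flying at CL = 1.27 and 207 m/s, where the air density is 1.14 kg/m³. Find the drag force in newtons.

CD = 0.0184 + 0.0522 × 1.27² = 0.1026
D = ½ρv²S·CD = ½ × 1.14 × 207² × 407 × 0.1026 = 1.02×10^6 N

D = 1.02×10^6 N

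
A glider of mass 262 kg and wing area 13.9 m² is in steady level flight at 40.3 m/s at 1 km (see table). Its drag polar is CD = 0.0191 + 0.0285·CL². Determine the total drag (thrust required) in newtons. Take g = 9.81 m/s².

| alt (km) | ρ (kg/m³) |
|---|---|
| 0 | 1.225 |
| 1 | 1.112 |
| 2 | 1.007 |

D = 255 N

At 1 km, from the table: ρ = 1.112 kg/m³.
Weight W = mg = 262 × 9.81 = 2570.2 N; in level flight L = W.
q = ½ρv² = ½ × 1.112 × 40.3² = 903 Pa.
Required CL = L/(qS) = 2570.2/(903·13.9) = 0.2048.
CD = 0.0191 + 0.0285 × 0.2048² = 0.0203.
D = q·S·CD = 903 × 13.9 × 0.0203 = 254.7 N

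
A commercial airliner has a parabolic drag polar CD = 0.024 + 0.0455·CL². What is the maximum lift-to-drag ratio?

For CD = CD0 + K·CL², (L/D)max occurs at CL* = √(CD0/K) and equals 1/(2√(K·CD0)).
(L/D)max = 1/(2√(0.0455 × 0.024)) = 1/(2 × 0.03305) = 15.1

(L/D)max = 15.1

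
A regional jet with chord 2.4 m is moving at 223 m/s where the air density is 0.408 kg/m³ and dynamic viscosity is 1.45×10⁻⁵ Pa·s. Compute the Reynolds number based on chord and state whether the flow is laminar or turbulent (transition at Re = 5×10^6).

Re = ρ·v·c/μ = 0.408 × 223 × 2.4 / (1.45×10⁻⁵) = 1.51×10^7
Since 1.51×10^7 > 5×10^6, the flow is turbulent.

Re = 1.51×10^7 (turbulent)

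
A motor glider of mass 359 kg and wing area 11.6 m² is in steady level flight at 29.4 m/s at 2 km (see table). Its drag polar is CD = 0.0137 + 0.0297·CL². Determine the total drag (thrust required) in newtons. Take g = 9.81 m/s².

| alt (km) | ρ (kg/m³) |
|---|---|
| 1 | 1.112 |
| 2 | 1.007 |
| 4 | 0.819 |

At 2 km, from the table: ρ = 1.007 kg/m³.
In steady level flight, lift balances weight: W = mg = 359 × 9.81 = 3521.8 N.
q = ½ρv² = ½ × 1.007 × 29.4² = 435.2 Pa.
Required CL = L/(qS) = 3521.8/(435.2·11.6) = 0.6976.
CD = 0.0137 + 0.0297 × 0.6976² = 0.02815.
D = q·S·CD = 435.2 × 11.6 × 0.02815 = 142.1 N

D = 142 N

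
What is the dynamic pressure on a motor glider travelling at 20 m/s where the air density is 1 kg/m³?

q = ½ρv² = ½ × 1 × 20² = 200 Pa

q = 200 Pa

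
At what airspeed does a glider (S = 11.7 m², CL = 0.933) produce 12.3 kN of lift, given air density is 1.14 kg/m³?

v = 44.5 m/s

L = ½ρv²S·CL ⇒ v = √(2L/(ρ·S·CL))
v = √(2 × 12300 / (1.14 × 11.7 × 0.933)) = √1977 = 44.5 m/s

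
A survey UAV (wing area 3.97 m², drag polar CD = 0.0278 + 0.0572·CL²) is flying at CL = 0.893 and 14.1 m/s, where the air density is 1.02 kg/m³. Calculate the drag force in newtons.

CD = 0.0278 + 0.0572 × 0.893² = 0.07341
D = ½ρv²S·CD = ½ × 1.02 × 14.1² × 3.97 × 0.07341 = 29.6 N

D = 29.6 N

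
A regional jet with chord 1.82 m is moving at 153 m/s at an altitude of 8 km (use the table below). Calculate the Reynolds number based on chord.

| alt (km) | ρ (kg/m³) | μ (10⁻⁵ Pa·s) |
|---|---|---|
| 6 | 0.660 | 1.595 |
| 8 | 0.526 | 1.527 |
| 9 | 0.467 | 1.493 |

At 8 km, from the table: ρ = 0.526 kg/m³, μ = 1.527×10⁻⁵ Pa·s.
Re = ρ·v·c/μ = 0.526 × 153 × 1.82 / (1.527×10⁻⁵) = 9.59×10^6

Re = 9.59×10^6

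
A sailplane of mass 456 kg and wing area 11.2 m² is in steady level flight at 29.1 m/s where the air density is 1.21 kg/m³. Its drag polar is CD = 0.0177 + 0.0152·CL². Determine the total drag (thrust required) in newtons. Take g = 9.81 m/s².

D = 155 N

Weight W = mg = 456 × 9.81 = 4473.4 N; in level flight L = W.
q = ½ρv² = ½ × 1.21 × 29.1² = 512.3 Pa.
CL = 2W/(ρv²S) = 2×4473.4/(1.21×29.1²×11.2) = 0.7796.
CD = 0.0177 + 0.0152 × 0.7796² = 0.02694.
D = q·S·CD = 512.3 × 11.2 × 0.02694 = 154.6 N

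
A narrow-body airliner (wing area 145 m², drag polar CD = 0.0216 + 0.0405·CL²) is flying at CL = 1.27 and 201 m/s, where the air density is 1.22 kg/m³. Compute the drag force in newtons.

CD = 0.0216 + 0.0405 × 1.27² = 0.08692
D = ½ρv²S·CD = ½ × 1.22 × 201² × 145 × 0.08692 = 3.11×10^5 N

D = 3.11×10^5 N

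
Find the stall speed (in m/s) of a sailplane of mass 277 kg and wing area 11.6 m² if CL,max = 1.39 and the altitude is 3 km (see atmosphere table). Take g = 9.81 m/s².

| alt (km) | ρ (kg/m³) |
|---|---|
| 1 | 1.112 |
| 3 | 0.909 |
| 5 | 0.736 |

V_stall = 19.3 m/s

At 3 km, from the table: ρ = 0.909 kg/m³.
At stall, lift equals weight: L = W = m·g = 277 × 9.81 = 2717 N.
From L = ½ρV²S·CL,max = W: V_stall = √(2W/(ρSCL,max)) = √(2·2717/(0.909·11.6·1.39))
V_stall = √370.8 = 19.3 m/s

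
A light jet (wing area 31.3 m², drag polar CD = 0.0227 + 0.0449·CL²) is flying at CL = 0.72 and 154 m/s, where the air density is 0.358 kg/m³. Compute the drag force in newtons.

CD = 0.0227 + 0.0449 × 0.72² = 0.04598
D = ½ρv²S·CD = ½ × 0.358 × 154² × 31.3 × 0.04598 = 6110 N

D = 6110 N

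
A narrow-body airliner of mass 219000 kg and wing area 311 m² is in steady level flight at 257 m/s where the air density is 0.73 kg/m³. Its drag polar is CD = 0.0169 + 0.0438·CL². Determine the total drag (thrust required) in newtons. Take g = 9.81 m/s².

In steady level flight, lift balances weight: W = mg = 219000 × 9.81 = 2.1484×10^6 N.
q = ½ρv² = ½ × 0.73 × 257² = 24110 Pa.
CL = 2W/(ρv²S) = 2×2.1484×10^6/(0.73×257²×311) = 0.2865.
CD = 0.0169 + 0.0438 × 0.2865² = 0.0205.
D = q·S·CD = 24110 × 311 × 0.0205 = 1.537×10^5 N

D = 1.54×10^5 N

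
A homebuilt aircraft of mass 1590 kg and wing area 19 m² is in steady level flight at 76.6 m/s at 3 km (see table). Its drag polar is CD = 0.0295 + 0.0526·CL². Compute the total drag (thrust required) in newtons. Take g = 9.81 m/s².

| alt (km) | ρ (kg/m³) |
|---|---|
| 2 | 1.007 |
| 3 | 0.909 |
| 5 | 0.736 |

D = 1750 N

At 3 km, from the table: ρ = 0.909 kg/m³.
Level flight ⇒ L = W = m·g = 1590 × 9.81 = 15598 N.
Dynamic pressure q = 0.5 × 0.909 × 76.6² = 2667 Pa.
CL = 2W/(ρv²S) = 2×15598/(0.909×76.6²×19) = 0.3078.
CD = 0.0295 + 0.0526 × 0.3078² = 0.03448.
D = q·S·CD = 2667 × 19 × 0.03448 = 1747 N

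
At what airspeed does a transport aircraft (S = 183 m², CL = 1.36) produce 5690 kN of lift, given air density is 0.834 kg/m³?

v = 234 m/s

L = ½ρv²S·CL ⇒ v = √(2L/(ρ·S·CL))
v = √(2 × 5.69×10^6 / (0.834 × 183 × 1.36)) = √54830 = 234 m/s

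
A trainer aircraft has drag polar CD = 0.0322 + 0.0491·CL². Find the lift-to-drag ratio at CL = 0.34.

L/D = 8.98

CD = 0.0322 + 0.0491 × 0.34² = 0.03788
L/D = CL/CD = 0.34 / 0.03788 = 8.98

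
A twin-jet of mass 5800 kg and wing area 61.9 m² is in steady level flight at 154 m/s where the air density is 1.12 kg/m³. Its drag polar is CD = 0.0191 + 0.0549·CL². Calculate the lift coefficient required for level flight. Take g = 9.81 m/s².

CL = 0.0692

Weight W = mg = 5800 × 9.81 = 56898 N; in level flight L = W.
q = ½ρv² = ½ × 1.12 × 154² = 13280 Pa.
CL = W/(q·S) = 56898 / (13280 × 61.9) = 0.06921.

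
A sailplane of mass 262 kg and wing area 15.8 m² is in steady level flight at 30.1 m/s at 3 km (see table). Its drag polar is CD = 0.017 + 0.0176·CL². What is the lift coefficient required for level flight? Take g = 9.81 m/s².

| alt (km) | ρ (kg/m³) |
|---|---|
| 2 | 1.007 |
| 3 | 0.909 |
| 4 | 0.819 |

CL = 0.395

At 3 km, from the table: ρ = 0.909 kg/m³.
Level flight ⇒ L = W = m·g = 262 × 9.81 = 2570.2 N.
Dynamic pressure q = 0.5 × 0.909 × 30.1² = 411.8 Pa.
CL = 2W/(ρv²S) = 2×2570.2/(0.909×30.1²×15.8) = 0.395.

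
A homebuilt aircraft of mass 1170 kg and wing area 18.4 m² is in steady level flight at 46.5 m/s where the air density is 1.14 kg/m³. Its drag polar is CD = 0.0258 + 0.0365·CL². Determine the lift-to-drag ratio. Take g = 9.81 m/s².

L/D = 14.4

In steady level flight, lift balances weight: W = mg = 1170 × 9.81 = 11478 N.
Dynamic pressure q = 0.5 × 1.14 × 46.5² = 1232 Pa.
Required CL = L/(qS) = 11478/(1232·18.4) = 0.5061.
CD = 0.0258 + 0.0365 × 0.5061² = 0.03515.
L/D = CL/CD = 0.5061 / 0.03515 = 14.4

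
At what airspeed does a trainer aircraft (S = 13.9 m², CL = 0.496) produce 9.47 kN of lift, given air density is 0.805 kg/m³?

v = 58.4 m/s

L = ½ρv²S·CL ⇒ v = √(2L/(ρ·S·CL))
v = √(2 × 9470 / (0.805 × 13.9 × 0.496)) = √3413 = 58.4 m/s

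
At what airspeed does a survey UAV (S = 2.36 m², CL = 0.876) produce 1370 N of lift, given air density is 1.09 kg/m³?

L = ½ρv²S·CL ⇒ v = √(2L/(ρ·S·CL))
v = √(2 × 1370 / (1.09 × 2.36 × 0.876)) = √1216 = 34.9 m/s

v = 34.9 m/s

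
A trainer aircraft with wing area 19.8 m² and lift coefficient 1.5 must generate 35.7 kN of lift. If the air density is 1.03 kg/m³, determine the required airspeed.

v = 48.3 m/s

L = ½ρv²S·CL ⇒ v = √(2L/(ρ·S·CL))
v = √(2 × 35700 / (1.03 × 19.8 × 1.5)) = √2334 = 48.3 m/s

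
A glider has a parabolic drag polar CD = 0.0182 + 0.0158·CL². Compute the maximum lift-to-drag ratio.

(L/D)max = 29.5

For CD = CD0 + K·CL², (L/D)max occurs at CL* = √(CD0/K) and equals 1/(2√(K·CD0)).
(L/D)max = 1/(2√(0.0158 × 0.0182)) = 1/(2 × 0.01696) = 29.5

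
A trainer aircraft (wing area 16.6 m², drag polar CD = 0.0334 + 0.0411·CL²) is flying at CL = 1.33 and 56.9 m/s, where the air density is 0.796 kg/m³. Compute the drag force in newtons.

D = 2270 N

CD = 0.0334 + 0.0411 × 1.33² = 0.1061
D = ½ρv²S·CD = ½ × 0.796 × 56.9² × 16.6 × 0.1061 = 2270 N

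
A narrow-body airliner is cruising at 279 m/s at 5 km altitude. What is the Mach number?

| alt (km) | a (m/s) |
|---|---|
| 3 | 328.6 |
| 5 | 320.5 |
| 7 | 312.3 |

At 5 km, from the table: a = 320.5 m/s.
M = v/a = 279 / 320.5 = 0.871

M = 0.871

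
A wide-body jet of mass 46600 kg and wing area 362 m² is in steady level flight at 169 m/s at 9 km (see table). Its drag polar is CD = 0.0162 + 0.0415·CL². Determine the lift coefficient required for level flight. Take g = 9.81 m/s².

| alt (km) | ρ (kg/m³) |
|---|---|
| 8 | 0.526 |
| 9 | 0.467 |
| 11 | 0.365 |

At 9 km, from the table: ρ = 0.467 kg/m³.
In steady level flight, lift balances weight: W = mg = 46600 × 9.81 = 4.5715×10^5 N.
q = ½ρv² = ½ × 0.467 × 169² = 6669 Pa.
Required CL = L/(qS) = 4.5715×10^5/(6669·362) = 0.1894.

CL = 0.189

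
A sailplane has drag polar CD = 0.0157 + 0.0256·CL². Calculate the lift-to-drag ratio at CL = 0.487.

L/D = 22.4

CD = 0.0157 + 0.0256 × 0.487² = 0.02177
L/D = CL/CD = 0.487 / 0.02177 = 22.4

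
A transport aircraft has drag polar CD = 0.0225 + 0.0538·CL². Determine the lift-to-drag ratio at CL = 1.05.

CD = 0.0225 + 0.0538 × 1.05² = 0.08181
L/D = CL/CD = 1.05 / 0.08181 = 12.8

L/D = 12.8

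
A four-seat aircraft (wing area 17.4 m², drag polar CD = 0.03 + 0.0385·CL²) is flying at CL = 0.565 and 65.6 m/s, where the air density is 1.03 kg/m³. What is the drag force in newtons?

CD = 0.03 + 0.0385 × 0.565² = 0.04229
D = ½ρv²S·CD = ½ × 1.03 × 65.6² × 17.4 × 0.04229 = 1630 N

D = 1630 N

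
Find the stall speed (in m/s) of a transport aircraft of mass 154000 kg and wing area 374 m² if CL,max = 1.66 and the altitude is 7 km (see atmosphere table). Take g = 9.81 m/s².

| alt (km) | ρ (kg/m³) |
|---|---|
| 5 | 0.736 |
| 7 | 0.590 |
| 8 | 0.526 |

V_stall = 90.8 m/s

At 7 km, from the table: ρ = 0.590 kg/m³.
Weight W = mg = 154000 × 9.81 = 1.511×10^6 N.
From L = ½ρV²S·CL,max = W: V_stall = √(2W/(ρSCL,max)) = √(2·1.511×10^6/(0.59·374·1.66))
V_stall = √8249 = 90.8 m/s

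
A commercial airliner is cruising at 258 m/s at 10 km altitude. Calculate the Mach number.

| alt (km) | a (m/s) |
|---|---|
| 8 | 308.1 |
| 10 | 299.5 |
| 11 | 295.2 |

M = 0.861

At 10 km, from the table: a = 299.5 m/s.
M = v/a = 258 / 299.5 = 0.861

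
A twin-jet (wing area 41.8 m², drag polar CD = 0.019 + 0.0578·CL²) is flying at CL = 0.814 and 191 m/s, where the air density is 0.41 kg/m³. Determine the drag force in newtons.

CD = 0.019 + 0.0578 × 0.814² = 0.0573
D = ½ρv²S·CD = ½ × 0.41 × 191² × 41.8 × 0.0573 = 17900 N

D = 17900 N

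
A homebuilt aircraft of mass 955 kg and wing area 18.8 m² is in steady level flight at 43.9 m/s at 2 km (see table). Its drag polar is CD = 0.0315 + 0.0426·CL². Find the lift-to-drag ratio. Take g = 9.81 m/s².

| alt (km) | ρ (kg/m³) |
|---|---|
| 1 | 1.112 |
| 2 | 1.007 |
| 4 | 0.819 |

L/D = 12

At 2 km, from the table: ρ = 1.007 kg/m³.
In steady level flight, lift balances weight: W = mg = 955 × 9.81 = 9368.6 N.
Dynamic pressure q = 0.5 × 1.007 × 43.9² = 970.4 Pa.
Required CL = L/(qS) = 9368.6/(970.4·18.8) = 0.5136.
CD = 0.0315 + 0.0426 × 0.5136² = 0.04274.
L/D = CL/CD = 0.5136 / 0.04274 = 12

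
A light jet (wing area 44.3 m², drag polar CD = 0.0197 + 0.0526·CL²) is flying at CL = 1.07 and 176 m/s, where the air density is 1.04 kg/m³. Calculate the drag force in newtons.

CD = 0.0197 + 0.0526 × 1.07² = 0.07992
D = ½ρv²S·CD = ½ × 1.04 × 176² × 44.3 × 0.07992 = 57000 N

D = 57000 N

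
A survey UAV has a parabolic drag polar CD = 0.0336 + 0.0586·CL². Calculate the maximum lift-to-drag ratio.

For CD = CD0 + K·CL², (L/D)max occurs at CL* = √(CD0/K) and equals 1/(2√(K·CD0)).
(L/D)max = 1/(2√(0.0586 × 0.0336)) = 1/(2 × 0.04437) = 11.3

(L/D)max = 11.3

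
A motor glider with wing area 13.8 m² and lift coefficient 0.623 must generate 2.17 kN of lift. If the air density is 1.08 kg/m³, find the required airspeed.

L = ½ρv²S·CL ⇒ v = √(2L/(ρ·S·CL))
v = √(2 × 2170 / (1.08 × 13.8 × 0.623)) = √467.4 = 21.6 m/s

v = 21.6 m/s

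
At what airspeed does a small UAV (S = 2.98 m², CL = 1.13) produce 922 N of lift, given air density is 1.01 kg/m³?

L = ½ρv²S·CL ⇒ v = √(2L/(ρ·S·CL))
v = √(2 × 922 / (1.01 × 2.98 × 1.13)) = √542.2 = 23.3 m/s

v = 23.3 m/s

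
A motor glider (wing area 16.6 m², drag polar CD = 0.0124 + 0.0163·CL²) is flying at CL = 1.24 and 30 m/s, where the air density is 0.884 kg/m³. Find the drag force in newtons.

D = 247 N

CD = 0.0124 + 0.0163 × 1.24² = 0.03746
D = ½ρv²S·CD = ½ × 0.884 × 30² × 16.6 × 0.03746 = 247 N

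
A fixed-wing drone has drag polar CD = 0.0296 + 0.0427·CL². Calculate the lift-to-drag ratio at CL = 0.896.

CD = 0.0296 + 0.0427 × 0.896² = 0.06388
L/D = CL/CD = 0.896 / 0.06388 = 14

L/D = 14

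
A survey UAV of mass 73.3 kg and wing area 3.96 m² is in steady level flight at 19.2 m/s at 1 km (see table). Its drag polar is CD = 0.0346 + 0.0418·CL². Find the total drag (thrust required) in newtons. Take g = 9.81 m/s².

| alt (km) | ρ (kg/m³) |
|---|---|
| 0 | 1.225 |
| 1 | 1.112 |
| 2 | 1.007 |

D = 54.7 N

At 1 km, from the table: ρ = 1.112 kg/m³.
Weight W = mg = 73.3 × 9.81 = 719.07 N; in level flight L = W.
q = ½ρv² = ½ × 1.112 × 19.2² = 205 Pa.
CL = W/(q·S) = 719.07 / (205 × 3.96) = 0.8859.
CD = 0.0346 + 0.0418 × 0.8859² = 0.06741.
D = q·S·CD = 205 × 3.96 × 0.06741 = 54.71 N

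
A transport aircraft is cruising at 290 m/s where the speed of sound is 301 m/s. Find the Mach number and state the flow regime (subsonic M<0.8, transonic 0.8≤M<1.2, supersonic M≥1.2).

M = v/a = 290 / 301 = 0.963
M = 0.963 → transonic.

M = 0.963 (transonic)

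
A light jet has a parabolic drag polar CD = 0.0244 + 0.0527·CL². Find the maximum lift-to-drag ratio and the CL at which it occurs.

(L/D)max = 13.9, at CL = 0.68

For CD = CD0 + K·CL², (L/D)max occurs at CL* = √(CD0/K) and equals 1/(2√(K·CD0)).
(L/D)max = 1/(2√(0.0527 × 0.0244)) = 1/(2 × 0.03586) = 13.9
CL* = √(0.0244/0.0527) = 0.68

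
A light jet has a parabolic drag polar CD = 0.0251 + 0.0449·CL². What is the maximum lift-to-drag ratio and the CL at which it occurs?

For CD = CD0 + K·CL², (L/D)max occurs at CL* = √(CD0/K) and equals 1/(2√(K·CD0)).
(L/D)max = 1/(2√(0.0449 × 0.0251)) = 1/(2 × 0.03357) = 14.9
CL* = √(0.0251/0.0449) = 0.748

(L/D)max = 14.9, at CL = 0.748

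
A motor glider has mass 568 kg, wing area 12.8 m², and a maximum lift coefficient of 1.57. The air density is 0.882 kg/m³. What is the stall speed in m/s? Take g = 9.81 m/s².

V_stall = 25.1 m/s

At stall, lift equals weight: L = W = m·g = 568 × 9.81 = 5572 N.
From L = ½ρV²S·CL,max = W: V_stall = √(2W/(ρSCL,max)) = √(2·5572/(0.882·12.8·1.57))
V_stall = √628.7 = 25.1 m/s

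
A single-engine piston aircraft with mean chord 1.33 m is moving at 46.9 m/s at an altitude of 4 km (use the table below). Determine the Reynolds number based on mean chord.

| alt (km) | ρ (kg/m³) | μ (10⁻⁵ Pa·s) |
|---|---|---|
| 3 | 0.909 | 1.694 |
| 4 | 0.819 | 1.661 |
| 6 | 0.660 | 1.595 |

At 4 km, from the table: ρ = 0.819 kg/m³, μ = 1.661×10⁻⁵ Pa·s.
Re = ρ·v·c/μ = 0.819 × 46.9 × 1.33 / (1.661×10⁻⁵) = 3.08×10^6

Re = 3.08×10^6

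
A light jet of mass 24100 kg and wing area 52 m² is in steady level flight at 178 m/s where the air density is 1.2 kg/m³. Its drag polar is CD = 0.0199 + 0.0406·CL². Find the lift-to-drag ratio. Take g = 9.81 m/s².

L/D = 10.8

In steady level flight, lift balances weight: W = mg = 24100 × 9.81 = 2.3642×10^5 N.
Dynamic pressure q = 0.5 × 1.2 × 178² = 19010 Pa.
Required CL = L/(qS) = 2.3642×10^5/(19010·52) = 0.2392.
CD = 0.0199 + 0.0406 × 0.2392² = 0.02222.
L/D = CL/CD = 0.2392 / 0.02222 = 10.8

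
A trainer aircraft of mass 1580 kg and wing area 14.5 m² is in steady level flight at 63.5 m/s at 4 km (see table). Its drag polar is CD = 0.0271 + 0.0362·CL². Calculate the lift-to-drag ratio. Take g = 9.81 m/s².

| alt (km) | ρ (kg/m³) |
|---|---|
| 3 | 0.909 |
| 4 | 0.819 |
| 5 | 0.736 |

At 4 km, from the table: ρ = 0.819 kg/m³.
Level flight ⇒ L = W = m·g = 1580 × 9.81 = 15500 N.
q = ½ρv² = ½ × 0.819 × 63.5² = 1651 Pa.
CL = W/(q·S) = 15500 / (1651 × 14.5) = 0.6474.
CD = 0.0271 + 0.0362 × 0.6474² = 0.04227.
L/D = CL/CD = 0.6474 / 0.04227 = 15.3

L/D = 15.3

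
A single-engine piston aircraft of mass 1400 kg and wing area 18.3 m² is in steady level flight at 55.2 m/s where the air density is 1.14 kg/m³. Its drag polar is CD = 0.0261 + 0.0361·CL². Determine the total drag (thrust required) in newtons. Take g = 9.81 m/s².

D = 1040 N

Level flight ⇒ L = W = m·g = 1400 × 9.81 = 13734 N.
q = ½ρv² = ½ × 1.14 × 55.2² = 1737 Pa.
CL = W/(q·S) = 13734 / (1737 × 18.3) = 0.4321.
CD = 0.0261 + 0.0361 × 0.4321² = 0.03284.
D = q·S·CD = 1737 × 18.3 × 0.03284 = 1044 N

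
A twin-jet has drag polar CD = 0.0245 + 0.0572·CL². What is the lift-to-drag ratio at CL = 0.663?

L/D = 13.4

CD = 0.0245 + 0.0572 × 0.663² = 0.04964
L/D = CL/CD = 0.663 / 0.04964 = 13.4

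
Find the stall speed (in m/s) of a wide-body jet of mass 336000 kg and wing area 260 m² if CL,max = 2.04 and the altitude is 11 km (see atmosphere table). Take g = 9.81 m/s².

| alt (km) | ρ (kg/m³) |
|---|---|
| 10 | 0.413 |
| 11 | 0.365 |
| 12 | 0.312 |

At 11 km, from the table: ρ = 0.365 kg/m³.
At stall, lift equals weight: L = W = m·g = 336000 × 9.81 = 3.296×10^6 N.
V_stall = √(2W/(ρ·S·CL,max)) = √(2 × 3.296×10^6 / (0.365 × 260 × 2.04))
V_stall = √34050 = 185 m/s

V_stall = 185 m/s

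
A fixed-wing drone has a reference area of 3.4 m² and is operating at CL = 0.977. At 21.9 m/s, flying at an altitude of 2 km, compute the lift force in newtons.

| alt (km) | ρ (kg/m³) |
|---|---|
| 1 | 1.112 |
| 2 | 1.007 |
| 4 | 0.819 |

L = 802 N

At 2 km, from the table: ρ = 1.007 kg/m³.
Dynamic pressure q = ½ρv² = ½ × 1.007 × 21.9² = 241.5 Pa.
L = q·S·CL = 241.5 × 3.4 × 0.977 = 802 N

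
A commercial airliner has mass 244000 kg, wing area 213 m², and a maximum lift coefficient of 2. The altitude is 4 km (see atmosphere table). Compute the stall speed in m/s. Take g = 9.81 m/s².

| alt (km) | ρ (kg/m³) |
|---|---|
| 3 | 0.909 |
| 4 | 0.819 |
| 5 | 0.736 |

V_stall = 117 m/s

At 4 km, from the table: ρ = 0.819 kg/m³.
Weight W = mg = 244000 × 9.81 = 2.394×10^6 N.
V_stall = √(2W/(ρ·S·CL,max)) = √(2 × 2.394×10^6 / (0.819 × 213 × 2))
V_stall = √13720 = 117 m/s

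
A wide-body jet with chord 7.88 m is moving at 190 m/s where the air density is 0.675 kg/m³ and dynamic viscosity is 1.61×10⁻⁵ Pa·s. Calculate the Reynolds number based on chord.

Re = ρ·v·c/μ = 0.675 × 190 × 7.88 / (1.61×10⁻⁵) = 6.28×10^7

Re = 6.28×10^7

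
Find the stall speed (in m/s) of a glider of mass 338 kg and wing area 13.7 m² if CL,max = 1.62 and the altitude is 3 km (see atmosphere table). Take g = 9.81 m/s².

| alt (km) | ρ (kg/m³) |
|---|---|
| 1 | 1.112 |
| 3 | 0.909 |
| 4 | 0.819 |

At 3 km, from the table: ρ = 0.909 kg/m³.
Weight W = mg = 338 × 9.81 = 3316 N.
V_stall = √(2W/(ρ·S·CL,max)) = √(2 × 3316 / (0.909 × 13.7 × 1.62))
V_stall = √328.7 = 18.1 m/s

V_stall = 18.1 m/s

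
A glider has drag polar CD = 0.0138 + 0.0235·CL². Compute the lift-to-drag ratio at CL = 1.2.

CD = 0.0138 + 0.0235 × 1.2² = 0.04764
L/D = CL/CD = 1.2 / 0.04764 = 25.2

L/D = 25.2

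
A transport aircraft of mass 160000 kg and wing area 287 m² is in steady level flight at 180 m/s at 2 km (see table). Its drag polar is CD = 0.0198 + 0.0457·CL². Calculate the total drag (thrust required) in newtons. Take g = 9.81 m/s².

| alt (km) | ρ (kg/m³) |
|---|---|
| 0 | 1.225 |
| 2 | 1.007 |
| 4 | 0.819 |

D = 1.17×10^5 N

At 2 km, from the table: ρ = 1.007 kg/m³.
In steady level flight, lift balances weight: W = mg = 160000 × 9.81 = 1.5696×10^6 N.
Dynamic pressure q = 0.5 × 1.007 × 180² = 16310 Pa.
CL = 2W/(ρv²S) = 2×1.5696×10^6/(1.007×180²×287) = 0.3352.
CD = 0.0198 + 0.0457 × 0.3352² = 0.02494.
D = q·S·CD = 16310 × 287 × 0.02494 = 1.167×10^5 N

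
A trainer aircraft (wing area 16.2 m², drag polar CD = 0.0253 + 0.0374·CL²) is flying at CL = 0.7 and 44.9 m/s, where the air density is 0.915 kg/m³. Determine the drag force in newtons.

D = 652 N

CD = 0.0253 + 0.0374 × 0.7² = 0.04363
D = ½ρv²S·CD = ½ × 0.915 × 44.9² × 16.2 × 0.04363 = 652 N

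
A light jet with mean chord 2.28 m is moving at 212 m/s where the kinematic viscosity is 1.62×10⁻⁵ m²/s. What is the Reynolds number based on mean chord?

Re = v·c/ν = 212 × 2.28 / (1.62×10⁻⁵) = 2.98×10^7

Re = 2.98×10^7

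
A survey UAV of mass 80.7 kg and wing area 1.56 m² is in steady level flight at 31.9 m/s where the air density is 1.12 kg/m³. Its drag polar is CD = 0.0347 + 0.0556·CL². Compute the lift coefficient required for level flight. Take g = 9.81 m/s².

Weight W = mg = 80.7 × 9.81 = 791.67 N; in level flight L = W.
q = ½ρv² = ½ × 1.12 × 31.9² = 569.9 Pa.
CL = W/(q·S) = 791.67 / (569.9 × 1.56) = 0.8905.

CL = 0.891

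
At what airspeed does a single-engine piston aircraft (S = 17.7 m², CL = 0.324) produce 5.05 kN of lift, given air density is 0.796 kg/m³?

L = ½ρv²S·CL ⇒ v = √(2L/(ρ·S·CL))
v = √(2 × 5050 / (0.796 × 17.7 × 0.324)) = √2213 = 47 m/s

v = 47 m/s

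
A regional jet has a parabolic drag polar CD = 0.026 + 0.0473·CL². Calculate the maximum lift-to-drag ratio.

For CD = CD0 + K·CL², (L/D)max occurs at CL* = √(CD0/K) and equals 1/(2√(K·CD0)).
(L/D)max = 1/(2√(0.0473 × 0.026)) = 1/(2 × 0.03507) = 14.3

(L/D)max = 14.3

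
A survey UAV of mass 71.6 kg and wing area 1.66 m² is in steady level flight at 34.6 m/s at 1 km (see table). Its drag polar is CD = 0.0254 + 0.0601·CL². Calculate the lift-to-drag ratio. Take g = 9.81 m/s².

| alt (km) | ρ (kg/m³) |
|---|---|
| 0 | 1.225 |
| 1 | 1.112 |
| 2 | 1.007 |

L/D = 12.8

At 1 km, from the table: ρ = 1.112 kg/m³.
Weight W = mg = 71.6 × 9.81 = 702.4 N; in level flight L = W.
Dynamic pressure q = 0.5 × 1.112 × 34.6² = 665.6 Pa.
Required CL = L/(qS) = 702.4/(665.6·1.66) = 0.6357.
CD = 0.0254 + 0.0601 × 0.6357² = 0.04969.
L/D = CL/CD = 0.6357 / 0.04969 = 12.8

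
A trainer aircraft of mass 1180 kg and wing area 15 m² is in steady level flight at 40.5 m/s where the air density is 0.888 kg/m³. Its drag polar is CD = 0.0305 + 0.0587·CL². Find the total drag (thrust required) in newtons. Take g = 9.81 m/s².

D = 1050 N

Level flight ⇒ L = W = m·g = 1180 × 9.81 = 11576 N.
Dynamic pressure q = 0.5 × 0.888 × 40.5² = 728.3 Pa.
Required CL = L/(qS) = 11576/(728.3·15) = 1.06.
CD = 0.0305 + 0.0587 × 1.06² = 0.09641.
D = q·S·CD = 728.3 × 15 × 0.09641 = 1053 N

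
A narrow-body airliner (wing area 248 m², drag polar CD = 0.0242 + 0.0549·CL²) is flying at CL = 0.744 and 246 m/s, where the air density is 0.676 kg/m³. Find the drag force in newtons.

D = 2.77×10^5 N

CD = 0.0242 + 0.0549 × 0.744² = 0.05459
D = ½ρv²S·CD = ½ × 0.676 × 246² × 248 × 0.05459 = 2.77×10^5 N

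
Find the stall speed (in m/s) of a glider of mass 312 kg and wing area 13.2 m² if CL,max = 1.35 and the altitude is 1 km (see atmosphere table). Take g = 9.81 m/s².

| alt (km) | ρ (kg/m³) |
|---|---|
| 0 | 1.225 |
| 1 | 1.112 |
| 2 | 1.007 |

At 1 km, from the table: ρ = 1.112 kg/m³.
Weight W = mg = 312 × 9.81 = 3061 N.
V_stall = √(2W/(ρ·S·CL,max)) = √(2 × 3061 / (1.112 × 13.2 × 1.35))
V_stall = √308.9 = 17.6 m/s

V_stall = 17.6 m/s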